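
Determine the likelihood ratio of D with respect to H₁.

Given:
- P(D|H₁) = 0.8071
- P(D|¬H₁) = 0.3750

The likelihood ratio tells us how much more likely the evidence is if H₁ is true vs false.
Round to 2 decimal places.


Likelihood Ratio (LR) = P(D|H₁) / P(D|¬H₁)

LR = 0.8071 / 0.3750
   = 2.15

The evidence is 2.15 times more likely if H₁ is true than if H₁ is false.
Since LR > 1, the evidence supports H₁ over ¬H₁.


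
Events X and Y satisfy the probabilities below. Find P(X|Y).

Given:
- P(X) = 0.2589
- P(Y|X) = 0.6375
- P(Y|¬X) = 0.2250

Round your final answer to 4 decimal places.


Bayes' theorem: P(X|Y) = P(Y|X) × P(X) / P(Y)

Step 1: Calculate P(Y) using law of total probability
P(Y) = P(Y|X)P(X) + P(Y|¬X)P(¬X)
     = 0.6375 × 0.2589 + 0.2250 × 0.7411
     = 0.16504875 + 0.16674750
     = 0.33179625

Step 2: Apply Bayes' theorem
P(X|Y) = P(Y|X) × P(X) / P(Y)
       = 0.16504875 / 0.33179625
       = 0.4974


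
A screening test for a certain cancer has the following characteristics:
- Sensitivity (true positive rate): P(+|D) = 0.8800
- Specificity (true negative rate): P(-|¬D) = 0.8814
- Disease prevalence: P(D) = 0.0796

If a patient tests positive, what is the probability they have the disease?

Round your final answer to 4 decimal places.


Let D = has disease, + = positive test

Given:
- P(D) = 0.0796 (prevalence)
- P(+|D) = 0.8800 (sensitivity)
- P(-|¬D) = 0.8814 (specificity)
- P(+|¬D) = 0.1186 (false positive rate = 1 - specificity)

Step 1: Find P(+)
P(+) = P(+|D)P(D) + P(+|¬D)P(¬D)
     = 0.8800 × 0.0796 + 0.1186 × 0.9204
     = 0.07004800 + 0.10915944
     = 0.17920744

Step 2: Apply Bayes' theorem for P(D|+)
P(D|+) = P(+|D)P(D) / P(+)
       = 0.07004800 / 0.17920744
       = 0.3909


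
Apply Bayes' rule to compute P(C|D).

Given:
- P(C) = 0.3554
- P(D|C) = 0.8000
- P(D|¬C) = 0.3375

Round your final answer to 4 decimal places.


Bayes' theorem: P(C|D) = P(D|C) × P(C) / P(D)

Step 1: Calculate P(D) using law of total probability
P(D) = P(D|C)P(C) + P(D|¬C)P(¬C)
     = 0.8000 × 0.3554 + 0.3375 × 0.6446
     = 0.28432000 + 0.21755250
     = 0.50187250

Step 2: Apply Bayes' theorem
P(C|D) = P(D|C) × P(C) / P(D)
       = 0.28432000 / 0.50187250
       = 0.5665


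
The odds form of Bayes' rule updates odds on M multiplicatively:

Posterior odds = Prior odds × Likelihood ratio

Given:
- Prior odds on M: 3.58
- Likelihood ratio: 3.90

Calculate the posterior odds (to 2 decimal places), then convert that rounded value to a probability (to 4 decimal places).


Step 1: Calculate posterior odds
Posterior odds = Prior odds × LR
               = 3.58 × 3.90
               = 13.96

Step 2: Convert to probability
P(M|E) = Posterior odds / (1 + Posterior odds)
       = 13.96 / (1 + 13.96)
       = 13.96 / 14.96
       = 0.9332

The evidence increased P(M) from 0.7817 to 0.9332.


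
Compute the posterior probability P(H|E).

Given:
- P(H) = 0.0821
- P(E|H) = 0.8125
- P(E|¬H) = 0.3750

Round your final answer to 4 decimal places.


Bayes' theorem: P(H|E) = P(E|H) × P(H) / P(E)

Step 1: Calculate P(E) using law of total probability
P(E) = P(E|H)P(H) + P(E|¬H)P(¬H)
     = 0.8125 × 0.0821 + 0.3750 × 0.9179
     = 0.06670625 + 0.34421250
     = 0.41091875

Step 2: Apply Bayes' theorem
P(H|E) = P(E|H) × P(H) / P(E)
       = 0.06670625 / 0.41091875
       = 0.1623


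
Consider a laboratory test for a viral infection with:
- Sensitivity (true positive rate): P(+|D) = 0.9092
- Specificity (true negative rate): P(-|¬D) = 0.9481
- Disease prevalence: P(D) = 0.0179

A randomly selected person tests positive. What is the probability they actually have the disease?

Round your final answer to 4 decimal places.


Let D = has disease, + = positive test

Given:
- P(D) = 0.0179 (prevalence)
- P(+|D) = 0.9092 (sensitivity)
- P(-|¬D) = 0.9481 (specificity)
- P(+|¬D) = 0.0519 (false positive rate = 1 - specificity)

Step 1: Find P(+)
P(+) = P(+|D)P(D) + P(+|¬D)P(¬D)
     = 0.9092 × 0.0179 + 0.0519 × 0.9821
     = 0.01627468 + 0.05097099
     = 0.06724567

Step 2: Apply Bayes' theorem for P(D|+)
P(D|+) = P(+|D)P(D) / P(+)
       = 0.01627468 / 0.06724567
       = 0.2420


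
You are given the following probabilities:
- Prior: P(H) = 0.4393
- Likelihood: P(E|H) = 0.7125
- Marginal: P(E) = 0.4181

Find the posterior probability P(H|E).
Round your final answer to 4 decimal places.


Using Bayes' theorem:

P(H|E) = P(E|H) × P(H) / P(E)
       = 0.7125 × 0.4393 / 0.4181
       = 0.31300125 / 0.4181
       = 0.7486

The evidence strengthens our belief in H.
Prior: 0.4393 → Posterior: 0.7486


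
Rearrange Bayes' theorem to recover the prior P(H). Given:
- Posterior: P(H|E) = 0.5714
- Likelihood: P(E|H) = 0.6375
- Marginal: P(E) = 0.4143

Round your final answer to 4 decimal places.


From Bayes' theorem: P(H|E) = P(E|H) × P(H) / P(E)

Rearranging for P(H):
P(H) = P(H|E) × P(E) / P(E|H)
     = 0.5714 × 0.4143 / 0.6375
     = 0.23673102 / 0.6375
     = 0.3713


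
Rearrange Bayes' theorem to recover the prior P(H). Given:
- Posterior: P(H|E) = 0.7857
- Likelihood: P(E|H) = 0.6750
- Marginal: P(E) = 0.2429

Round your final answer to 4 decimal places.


From Bayes' theorem: P(H|E) = P(E|H) × P(H) / P(E)

Rearranging for P(H):
P(H) = P(H|E) × P(E) / P(E|H)
     = 0.7857 × 0.2429 / 0.6750
     = 0.19084653 / 0.6750
     = 0.2827


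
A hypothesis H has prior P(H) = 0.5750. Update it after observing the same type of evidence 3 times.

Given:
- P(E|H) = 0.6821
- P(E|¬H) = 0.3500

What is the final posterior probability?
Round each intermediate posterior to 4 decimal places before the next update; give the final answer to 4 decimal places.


Sequential Bayesian updating:

Initial prior: P(H) = 0.5750

Update 1:
  P(E) = 0.6821 × 0.5750 + 0.3500 × 0.4250 = 0.39220750 + 0.14875000 = 0.54095750
  P(H|E) = 0.39220750 / 0.54095750 = 0.7250

Update 2:
  P(E) = 0.6821 × 0.7250 + 0.3500 × 0.2750 = 0.49452250 + 0.09625000 = 0.59077250
  P(H|E) = 0.49452250 / 0.59077250 = 0.8371

Update 3:
  P(E) = 0.6821 × 0.8371 + 0.3500 × 0.1629 = 0.57098591 + 0.05701500 = 0.62800091
  P(H|E) = 0.57098591 / 0.62800091 = 0.9092

Final posterior: 0.9092


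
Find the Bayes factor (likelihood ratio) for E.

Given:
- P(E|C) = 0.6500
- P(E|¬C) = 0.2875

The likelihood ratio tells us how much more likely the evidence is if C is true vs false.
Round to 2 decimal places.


Likelihood Ratio (LR) = P(E|C) / P(E|¬C)

LR = 0.6500 / 0.2875
   = 2.26

The evidence is 2.26 times more likely if C is true than if C is false.
Because LR exceeds 1, E is evidence for C.


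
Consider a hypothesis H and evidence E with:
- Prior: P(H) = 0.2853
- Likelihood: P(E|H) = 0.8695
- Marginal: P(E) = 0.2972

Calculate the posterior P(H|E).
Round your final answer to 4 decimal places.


Using Bayes' theorem:

P(H|E) = P(E|H) × P(H) / P(E)
       = 0.8695 × 0.2853 / 0.2972
       = 0.24806835 / 0.2972
       = 0.8347

The evidence strengthens our belief in H.
Prior: 0.2853 → Posterior: 0.8347


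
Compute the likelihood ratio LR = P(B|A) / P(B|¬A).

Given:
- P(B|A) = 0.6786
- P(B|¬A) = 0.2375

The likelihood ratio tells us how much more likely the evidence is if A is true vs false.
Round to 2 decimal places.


Likelihood Ratio (LR) = P(B|A) / P(B|¬A)

LR = 0.6786 / 0.2375
   = 2.86

The evidence is 2.86 times more likely if A is true than if A is false.
Because LR exceeds 1, B is evidence for A.


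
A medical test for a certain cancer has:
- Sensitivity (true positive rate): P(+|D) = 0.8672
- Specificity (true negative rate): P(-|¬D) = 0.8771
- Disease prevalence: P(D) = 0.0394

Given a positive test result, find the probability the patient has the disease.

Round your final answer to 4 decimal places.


Let D = has disease, + = positive test

Given:
- P(D) = 0.0394 (prevalence)
- P(+|D) = 0.8672 (sensitivity)
- P(-|¬D) = 0.8771 (specificity)
- P(+|¬D) = 0.1229 (false positive rate = 1 - specificity)

Step 1: Find P(+)
P(+) = P(+|D)P(D) + P(+|¬D)P(¬D)
     = 0.8672 × 0.0394 + 0.1229 × 0.9606
     = 0.03416768 + 0.11805774
     = 0.15222542

Step 2: Apply Bayes' theorem for P(D|+)
P(D|+) = P(+|D)P(D) / P(+)
       = 0.03416768 / 0.15222542
       = 0.2245


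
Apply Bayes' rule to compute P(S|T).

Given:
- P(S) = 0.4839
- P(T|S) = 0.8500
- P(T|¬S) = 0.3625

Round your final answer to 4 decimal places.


Bayes' theorem: P(S|T) = P(T|S) × P(S) / P(T)

Step 1: Calculate P(T) using law of total probability
P(T) = P(T|S)P(S) + P(T|¬S)P(¬S)
     = 0.8500 × 0.4839 + 0.3625 × 0.5161
     = 0.41131500 + 0.18708625
     = 0.59840125

Step 2: Apply Bayes' theorem
P(S|T) = P(T|S) × P(S) / P(T)
       = 0.41131500 / 0.59840125
       = 0.6874


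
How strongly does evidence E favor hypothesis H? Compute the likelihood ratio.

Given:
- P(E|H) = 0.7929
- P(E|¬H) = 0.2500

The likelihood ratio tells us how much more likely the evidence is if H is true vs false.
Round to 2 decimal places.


Likelihood Ratio (LR) = P(E|H) / P(E|¬H)

LR = 0.7929 / 0.2500
   = 3.17

The evidence is 3.17 times more likely if H is true than if H is false.
Because LR exceeds 1, E is evidence for H.


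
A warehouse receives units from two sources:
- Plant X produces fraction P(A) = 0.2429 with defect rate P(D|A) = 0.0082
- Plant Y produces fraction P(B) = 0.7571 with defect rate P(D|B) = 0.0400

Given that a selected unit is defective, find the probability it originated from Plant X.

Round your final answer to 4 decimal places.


Let A = from Plant X, D = defective

Given:
- P(A) = 0.2429, P(B) = 0.7571
- P(D|A) = 0.0082, P(D|B) = 0.0400

Step 1: Find P(D)
P(D) = P(D|A)P(A) + P(D|B)P(B)
     = 0.0082 × 0.2429 + 0.0400 × 0.7571
     = 0.00199178 + 0.03028400
     = 0.03227578

Step 2: Apply Bayes' theorem
P(A|D) = P(D|A)P(A) / P(D)
       = 0.00199178 / 0.03227578
       = 0.0617


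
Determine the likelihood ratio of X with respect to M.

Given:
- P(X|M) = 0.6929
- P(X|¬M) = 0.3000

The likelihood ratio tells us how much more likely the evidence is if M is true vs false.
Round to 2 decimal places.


Likelihood Ratio (LR) = P(X|M) / P(X|¬M)

LR = 0.6929 / 0.3000
   = 2.31

The evidence is 2.31 times more likely if M is true than if M is false.
LR > 1, so observing X raises the odds in favor of M.


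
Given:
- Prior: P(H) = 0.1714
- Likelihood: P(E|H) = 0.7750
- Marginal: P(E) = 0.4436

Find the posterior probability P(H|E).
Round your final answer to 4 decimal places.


Using Bayes' theorem:

P(H|E) = P(E|H) × P(H) / P(E)
       = 0.7750 × 0.1714 / 0.4436
       = 0.13283500 / 0.4436
       = 0.2994

The evidence strengthens our belief in H.
Prior: 0.1714 → Posterior: 0.2994


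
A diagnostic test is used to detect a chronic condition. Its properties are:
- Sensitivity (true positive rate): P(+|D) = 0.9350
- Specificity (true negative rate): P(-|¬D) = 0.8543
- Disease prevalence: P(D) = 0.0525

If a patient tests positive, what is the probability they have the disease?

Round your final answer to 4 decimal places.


Let D = has disease, + = positive test

Given:
- P(D) = 0.0525 (prevalence)
- P(+|D) = 0.9350 (sensitivity)
- P(-|¬D) = 0.8543 (specificity)
- P(+|¬D) = 0.1457 (false positive rate = 1 - specificity)

Step 1: Find P(+)
P(+) = P(+|D)P(D) + P(+|¬D)P(¬D)
     = 0.9350 × 0.0525 + 0.1457 × 0.9475
     = 0.04908750 + 0.13805075
     = 0.18713825

Step 2: Apply Bayes' theorem for P(D|+)
P(D|+) = P(+|D)P(D) / P(+)
       = 0.04908750 / 0.18713825
       = 0.2623


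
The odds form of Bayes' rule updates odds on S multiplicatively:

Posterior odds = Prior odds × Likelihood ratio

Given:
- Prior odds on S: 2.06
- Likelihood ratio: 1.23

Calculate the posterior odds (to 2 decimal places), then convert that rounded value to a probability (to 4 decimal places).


Step 1: Calculate posterior odds
Posterior odds = Prior odds × LR
               = 2.06 × 1.23
               = 2.53

Step 2: Convert to probability
P(S|E) = Posterior odds / (1 + Posterior odds)
       = 2.53 / (1 + 2.53)
       = 2.53 / 3.53
       = 0.7167

The evidence increased P(S) from 0.6732 to 0.7167.


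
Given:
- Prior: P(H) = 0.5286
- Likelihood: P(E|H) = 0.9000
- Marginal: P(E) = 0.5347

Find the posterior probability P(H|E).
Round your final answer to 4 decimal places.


Using Bayes' theorem:

P(H|E) = P(E|H) × P(H) / P(E)
       = 0.9000 × 0.5286 / 0.5347
       = 0.47574000 / 0.5347
       = 0.8897

The evidence strengthens our belief in H.
Prior: 0.5286 → Posterior: 0.8897


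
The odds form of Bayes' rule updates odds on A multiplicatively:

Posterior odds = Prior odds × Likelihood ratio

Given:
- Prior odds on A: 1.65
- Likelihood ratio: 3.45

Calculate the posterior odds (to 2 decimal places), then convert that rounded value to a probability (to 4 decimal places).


Step 1: Calculate posterior odds
Posterior odds = Prior odds × LR
               = 1.65 × 3.45
               = 5.69

Step 2: Convert to probability
P(A|E) = Posterior odds / (1 + Posterior odds)
       = 5.69 / (1 + 5.69)
       = 5.69 / 6.69
       = 0.8505

The evidence increased P(A) from 0.6226 to 0.8505.


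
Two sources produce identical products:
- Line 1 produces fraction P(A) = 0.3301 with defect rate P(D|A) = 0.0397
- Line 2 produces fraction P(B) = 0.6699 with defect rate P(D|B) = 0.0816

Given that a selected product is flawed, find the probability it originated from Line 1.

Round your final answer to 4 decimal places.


Let A = from Line 1, D = flawed

Given:
- P(A) = 0.3301, P(B) = 0.6699
- P(D|A) = 0.0397, P(D|B) = 0.0816

Step 1: Find P(D)
P(D) = P(D|A)P(A) + P(D|B)P(B)
     = 0.0397 × 0.3301 + 0.0816 × 0.6699
     = 0.01310497 + 0.05466384
     = 0.06776881

Step 2: Apply Bayes' theorem
P(A|D) = P(D|A)P(A) / P(D)
       = 0.01310497 / 0.06776881
       = 0.1934


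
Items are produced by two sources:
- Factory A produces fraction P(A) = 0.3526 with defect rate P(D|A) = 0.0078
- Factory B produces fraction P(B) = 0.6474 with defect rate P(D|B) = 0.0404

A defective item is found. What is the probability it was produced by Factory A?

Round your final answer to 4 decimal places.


Let A = from Factory A, D = defective

Given:
- P(A) = 0.3526, P(B) = 0.6474
- P(D|A) = 0.0078, P(D|B) = 0.0404

Step 1: Find P(D)
P(D) = P(D|A)P(A) + P(D|B)P(B)
     = 0.0078 × 0.3526 + 0.0404 × 0.6474
     = 0.00275028 + 0.02615496
     = 0.02890524

Step 2: Apply Bayes' theorem
P(A|D) = P(D|A)P(A) / P(D)
       = 0.00275028 / 0.02890524
       = 0.0951


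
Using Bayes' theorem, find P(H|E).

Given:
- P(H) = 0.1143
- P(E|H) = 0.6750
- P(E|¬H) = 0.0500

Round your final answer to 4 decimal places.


Bayes' theorem: P(H|E) = P(E|H) × P(H) / P(E)

Step 1: Calculate P(E) using law of total probability
P(E) = P(E|H)P(H) + P(E|¬H)P(¬H)
     = 0.6750 × 0.1143 + 0.0500 × 0.8857
     = 0.07715250 + 0.04428500
     = 0.12143750

Step 2: Apply Bayes' theorem
P(H|E) = P(E|H) × P(H) / P(E)
       = 0.07715250 / 0.12143750
       = 0.6353


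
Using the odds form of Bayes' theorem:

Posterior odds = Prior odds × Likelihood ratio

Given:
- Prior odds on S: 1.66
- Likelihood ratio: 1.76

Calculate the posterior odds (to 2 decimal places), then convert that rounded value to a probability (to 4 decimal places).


Step 1: Calculate posterior odds
Posterior odds = Prior odds × LR
               = 1.66 × 1.76
               = 2.92

Step 2: Convert to probability
P(S|E) = Posterior odds / (1 + Posterior odds)
       = 2.92 / (1 + 2.92)
       = 2.92 / 3.92
       = 0.7449

The evidence increased P(S) from 0.6241 to 0.7449.


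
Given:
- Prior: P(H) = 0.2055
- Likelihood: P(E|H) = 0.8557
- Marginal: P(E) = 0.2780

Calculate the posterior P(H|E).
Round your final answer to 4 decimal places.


Using Bayes' theorem:

P(H|E) = P(E|H) × P(H) / P(E)
       = 0.8557 × 0.2055 / 0.2780
       = 0.17584635 / 0.2780
       = 0.6325

The evidence strengthens our belief in H.
Prior: 0.2055 → Posterior: 0.6325


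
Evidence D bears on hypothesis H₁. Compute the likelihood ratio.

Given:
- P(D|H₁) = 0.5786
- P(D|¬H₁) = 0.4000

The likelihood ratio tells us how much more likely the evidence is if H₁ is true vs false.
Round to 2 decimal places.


Likelihood Ratio (LR) = P(D|H₁) / P(D|¬H₁)

LR = 0.5786 / 0.4000
   = 1.45

The evidence is 1.45 times more likely if H₁ is true than if H₁ is false.
LR > 1, so observing D raises the odds in favor of H₁.


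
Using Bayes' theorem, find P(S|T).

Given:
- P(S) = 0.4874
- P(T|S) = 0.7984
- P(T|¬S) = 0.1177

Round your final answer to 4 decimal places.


Bayes' theorem: P(S|T) = P(T|S) × P(S) / P(T)

Step 1: Calculate P(T) using law of total probability
P(T) = P(T|S)P(S) + P(T|¬S)P(¬S)
     = 0.7984 × 0.4874 + 0.1177 × 0.5126
     = 0.38914016 + 0.06033302
     = 0.44947318

Step 2: Apply Bayes' theorem
P(S|T) = P(T|S) × P(S) / P(T)
       = 0.38914016 / 0.44947318
       = 0.8658


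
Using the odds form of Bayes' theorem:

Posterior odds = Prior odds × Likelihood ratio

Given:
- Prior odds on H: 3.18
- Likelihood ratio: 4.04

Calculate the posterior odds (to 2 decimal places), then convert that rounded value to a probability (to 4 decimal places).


Step 1: Calculate posterior odds
Posterior odds = Prior odds × LR
               = 3.18 × 4.04
               = 12.85

Step 2: Convert to probability
P(H|E) = Posterior odds / (1 + Posterior odds)
       = 12.85 / (1 + 12.85)
       = 12.85 / 13.85
       = 0.9278

The evidence increased P(H) from 0.7608 to 0.9278.


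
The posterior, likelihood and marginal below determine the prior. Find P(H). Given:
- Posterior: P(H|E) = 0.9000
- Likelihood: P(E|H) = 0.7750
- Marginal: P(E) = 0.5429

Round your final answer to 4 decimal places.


From Bayes' theorem: P(H|E) = P(E|H) × P(H) / P(E)

Rearranging for P(H):
P(H) = P(H|E) × P(E) / P(E|H)
     = 0.9000 × 0.5429 / 0.7750
     = 0.48861000 / 0.7750
     = 0.6305


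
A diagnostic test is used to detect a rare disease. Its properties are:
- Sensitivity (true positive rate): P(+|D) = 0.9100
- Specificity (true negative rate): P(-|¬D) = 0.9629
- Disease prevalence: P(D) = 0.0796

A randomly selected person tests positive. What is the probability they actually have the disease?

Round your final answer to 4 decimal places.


Let D = has disease, + = positive test

Given:
- P(D) = 0.0796 (prevalence)
- P(+|D) = 0.9100 (sensitivity)
- P(-|¬D) = 0.9629 (specificity)
- P(+|¬D) = 0.0371 (false positive rate = 1 - specificity)

Step 1: Find P(+)
P(+) = P(+|D)P(D) + P(+|¬D)P(¬D)
     = 0.9100 × 0.0796 + 0.0371 × 0.9204
     = 0.07243600 + 0.03414684
     = 0.10658284

Step 2: Apply Bayes' theorem for P(D|+)
P(D|+) = P(+|D)P(D) / P(+)
       = 0.07243600 / 0.10658284
       = 0.6796


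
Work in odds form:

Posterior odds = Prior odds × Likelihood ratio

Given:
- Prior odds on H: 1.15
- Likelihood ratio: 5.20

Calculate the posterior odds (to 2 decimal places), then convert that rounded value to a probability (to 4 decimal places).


Step 1: Calculate posterior odds
Posterior odds = Prior odds × LR
               = 1.15 × 5.20
               = 5.98

Step 2: Convert to probability
P(H|E) = Posterior odds / (1 + Posterior odds)
       = 5.98 / (1 + 5.98)
       = 5.98 / 6.98
       = 0.8567

The evidence increased P(H) from 0.5349 to 0.8567.


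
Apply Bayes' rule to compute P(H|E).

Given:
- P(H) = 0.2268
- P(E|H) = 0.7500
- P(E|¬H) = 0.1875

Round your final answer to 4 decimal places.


Bayes' theorem: P(H|E) = P(E|H) × P(H) / P(E)

Step 1: Calculate P(E) using law of total probability
P(E) = P(E|H)P(H) + P(E|¬H)P(¬H)
     = 0.7500 × 0.2268 + 0.1875 × 0.7732
     = 0.17010000 + 0.14497500
     = 0.31507500

Step 2: Apply Bayes' theorem
P(H|E) = P(E|H) × P(H) / P(E)
       = 0.17010000 / 0.31507500
       = 0.5399


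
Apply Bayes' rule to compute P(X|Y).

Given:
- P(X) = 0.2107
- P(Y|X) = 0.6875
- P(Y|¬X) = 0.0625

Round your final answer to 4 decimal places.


Bayes' theorem: P(X|Y) = P(Y|X) × P(X) / P(Y)

Step 1: Calculate P(Y) using law of total probability
P(Y) = P(Y|X)P(X) + P(Y|¬X)P(¬X)
     = 0.6875 × 0.2107 + 0.0625 × 0.7893
     = 0.14485625 + 0.04933125
     = 0.19418750

Step 2: Apply Bayes' theorem
P(X|Y) = P(Y|X) × P(X) / P(Y)
       = 0.14485625 / 0.19418750
       = 0.7460


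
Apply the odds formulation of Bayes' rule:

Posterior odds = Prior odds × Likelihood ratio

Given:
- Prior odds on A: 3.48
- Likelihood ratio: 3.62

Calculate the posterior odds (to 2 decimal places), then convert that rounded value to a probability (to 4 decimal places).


Step 1: Calculate posterior odds
Posterior odds = Prior odds × LR
               = 3.48 × 3.62
               = 12.60

Step 2: Convert to probability
P(A|E) = Posterior odds / (1 + Posterior odds)
       = 12.60 / (1 + 12.60)
       = 12.60 / 13.60
       = 0.9265

The evidence increased P(A) from 0.7768 to 0.9265.


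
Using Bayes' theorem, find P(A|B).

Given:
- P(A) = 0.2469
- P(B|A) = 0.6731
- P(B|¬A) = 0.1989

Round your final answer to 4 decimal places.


Bayes' theorem: P(A|B) = P(B|A) × P(A) / P(B)

Step 1: Calculate P(B) using law of total probability
P(B) = P(B|A)P(A) + P(B|¬A)P(¬A)
     = 0.6731 × 0.2469 + 0.1989 × 0.7531
     = 0.16618839 + 0.14979159
     = 0.31597998

Step 2: Apply Bayes' theorem
P(A|B) = P(B|A) × P(A) / P(B)
       = 0.16618839 / 0.31597998
       = 0.5259


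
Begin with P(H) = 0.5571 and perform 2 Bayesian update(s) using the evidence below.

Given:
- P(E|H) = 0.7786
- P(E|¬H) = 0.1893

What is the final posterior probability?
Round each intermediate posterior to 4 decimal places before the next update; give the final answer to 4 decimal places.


Sequential Bayesian updating:

Initial prior: P(H) = 0.5571

Update 1:
  P(E) = 0.7786 × 0.5571 + 0.1893 × 0.4429 = 0.43375806 + 0.08384097 = 0.51759903
  P(H|E) = 0.43375806 / 0.51759903 = 0.8380

Update 2:
  P(E) = 0.7786 × 0.8380 + 0.1893 × 0.1620 = 0.65246680 + 0.03066660 = 0.68313340
  P(H|E) = 0.65246680 / 0.68313340 = 0.9551

Final posterior: 0.9551


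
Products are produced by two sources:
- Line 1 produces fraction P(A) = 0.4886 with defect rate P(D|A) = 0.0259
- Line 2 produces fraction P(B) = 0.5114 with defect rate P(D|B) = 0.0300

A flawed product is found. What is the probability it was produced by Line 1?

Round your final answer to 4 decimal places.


Let A = from Line 1, D = flawed

Given:
- P(A) = 0.4886, P(B) = 0.5114
- P(D|A) = 0.0259, P(D|B) = 0.0300

Step 1: Find P(D)
P(D) = P(D|A)P(A) + P(D|B)P(B)
     = 0.0259 × 0.4886 + 0.0300 × 0.5114
     = 0.01265474 + 0.01534200
     = 0.02799674

Step 2: Apply Bayes' theorem
P(A|D) = P(D|A)P(A) / P(D)
       = 0.01265474 / 0.02799674
       = 0.4520


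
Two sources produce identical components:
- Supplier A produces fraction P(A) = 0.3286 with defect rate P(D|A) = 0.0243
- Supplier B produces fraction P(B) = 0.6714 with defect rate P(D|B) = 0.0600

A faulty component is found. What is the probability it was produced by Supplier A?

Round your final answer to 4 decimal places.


Let A = from Supplier A, D = faulty

Given:
- P(A) = 0.3286, P(B) = 0.6714
- P(D|A) = 0.0243, P(D|B) = 0.0600

Step 1: Find P(D)
P(D) = P(D|A)P(A) + P(D|B)P(B)
     = 0.0243 × 0.3286 + 0.0600 × 0.6714
     = 0.00798498 + 0.04028400
     = 0.04826898

Step 2: Apply Bayes' theorem
P(A|D) = P(D|A)P(A) / P(D)
       = 0.00798498 / 0.04826898
       = 0.1654


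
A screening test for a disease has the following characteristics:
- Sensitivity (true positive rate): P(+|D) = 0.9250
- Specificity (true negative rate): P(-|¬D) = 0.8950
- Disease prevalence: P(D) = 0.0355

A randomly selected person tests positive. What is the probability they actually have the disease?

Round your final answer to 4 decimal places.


Let D = has disease, + = positive test

Given:
- P(D) = 0.0355 (prevalence)
- P(+|D) = 0.9250 (sensitivity)
- P(-|¬D) = 0.8950 (specificity)
- P(+|¬D) = 0.1050 (false positive rate = 1 - specificity)

Step 1: Find P(+)
P(+) = P(+|D)P(D) + P(+|¬D)P(¬D)
     = 0.9250 × 0.0355 + 0.1050 × 0.9645
     = 0.03283750 + 0.10127250
     = 0.13411000

Step 2: Apply Bayes' theorem for P(D|+)
P(D|+) = P(+|D)P(D) / P(+)
       = 0.03283750 / 0.13411000
       = 0.2449


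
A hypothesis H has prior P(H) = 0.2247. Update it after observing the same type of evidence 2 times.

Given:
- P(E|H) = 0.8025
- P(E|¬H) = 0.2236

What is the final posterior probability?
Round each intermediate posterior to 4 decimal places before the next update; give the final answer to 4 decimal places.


Sequential Bayesian updating:

Initial prior: P(H) = 0.2247

Update 1:
  P(E) = 0.8025 × 0.2247 + 0.2236 × 0.7753 = 0.18032175 + 0.17335708 = 0.35367883
  P(H|E) = 0.18032175 / 0.35367883 = 0.5098

Update 2:
  P(E) = 0.8025 × 0.5098 + 0.2236 × 0.4902 = 0.40911450 + 0.10960872 = 0.51872322
  P(H|E) = 0.40911450 / 0.51872322 = 0.7887

Final posterior: 0.7887


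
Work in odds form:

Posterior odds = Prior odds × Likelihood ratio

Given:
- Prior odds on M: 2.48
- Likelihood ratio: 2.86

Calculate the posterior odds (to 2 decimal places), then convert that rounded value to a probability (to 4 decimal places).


Step 1: Calculate posterior odds
Posterior odds = Prior odds × LR
               = 2.48 × 2.86
               = 7.09

Step 2: Convert to probability
P(M|E) = Posterior odds / (1 + Posterior odds)
       = 7.09 / (1 + 7.09)
       = 7.09 / 8.09
       = 0.8764

The evidence increased P(M) from 0.7126 to 0.8764.


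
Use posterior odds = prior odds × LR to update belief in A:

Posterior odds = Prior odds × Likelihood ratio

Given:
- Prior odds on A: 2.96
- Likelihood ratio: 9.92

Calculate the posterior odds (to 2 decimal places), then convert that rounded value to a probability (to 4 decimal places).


Step 1: Calculate posterior odds
Posterior odds = Prior odds × LR
               = 2.96 × 9.92
               = 29.36

Step 2: Convert to probability
P(A|E) = Posterior odds / (1 + Posterior odds)
       = 29.36 / (1 + 29.36)
       = 29.36 / 30.36
       = 0.9671

The evidence increased P(A) from 0.7475 to 0.9671.


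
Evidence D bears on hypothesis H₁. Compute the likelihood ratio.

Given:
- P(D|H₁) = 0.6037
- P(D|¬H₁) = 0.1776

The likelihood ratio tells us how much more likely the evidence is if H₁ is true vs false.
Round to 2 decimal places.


Likelihood Ratio (LR) = P(D|H₁) / P(D|¬H₁)

LR = 0.6037 / 0.1776
   = 3.40

The evidence is 3.40 times more likely if H₁ is true than if H₁ is false.
Because LR exceeds 1, D is evidence for H₁.


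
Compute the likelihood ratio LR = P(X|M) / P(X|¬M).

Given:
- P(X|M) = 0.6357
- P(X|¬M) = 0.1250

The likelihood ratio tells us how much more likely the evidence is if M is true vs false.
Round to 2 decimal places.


Likelihood Ratio (LR) = P(X|M) / P(X|¬M)

LR = 0.6357 / 0.1250
   = 5.09

The evidence is 5.09 times more likely if M is true than if M is false.
Because LR exceeds 1, X is evidence for M.


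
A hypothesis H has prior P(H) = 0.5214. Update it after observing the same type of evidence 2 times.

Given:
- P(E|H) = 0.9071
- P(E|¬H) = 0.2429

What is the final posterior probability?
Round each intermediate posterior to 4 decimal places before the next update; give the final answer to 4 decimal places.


Sequential Bayesian updating:

Initial prior: P(H) = 0.5214

Update 1:
  P(E) = 0.9071 × 0.5214 + 0.2429 × 0.4786 = 0.47296194 + 0.11625194 = 0.58921388
  P(H|E) = 0.47296194 / 0.58921388 = 0.8027

Update 2:
  P(E) = 0.9071 × 0.8027 + 0.2429 × 0.1973 = 0.72812917 + 0.04792417 = 0.77605334
  P(H|E) = 0.72812917 / 0.77605334 = 0.9382

Final posterior: 0.9382


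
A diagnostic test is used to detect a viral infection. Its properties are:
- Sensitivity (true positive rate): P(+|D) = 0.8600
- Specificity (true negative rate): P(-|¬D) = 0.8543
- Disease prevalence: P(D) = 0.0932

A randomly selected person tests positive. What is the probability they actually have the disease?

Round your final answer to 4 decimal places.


Let D = has disease, + = positive test

Given:
- P(D) = 0.0932 (prevalence)
- P(+|D) = 0.8600 (sensitivity)
- P(-|¬D) = 0.8543 (specificity)
- P(+|¬D) = 0.1457 (false positive rate = 1 - specificity)

Step 1: Find P(+)
P(+) = P(+|D)P(D) + P(+|¬D)P(¬D)
     = 0.8600 × 0.0932 + 0.1457 × 0.9068
     = 0.08015200 + 0.13212076
     = 0.21227276

Step 2: Apply Bayes' theorem for P(D|+)
P(D|+) = P(+|D)P(D) / P(+)
       = 0.08015200 / 0.21227276
       = 0.3776


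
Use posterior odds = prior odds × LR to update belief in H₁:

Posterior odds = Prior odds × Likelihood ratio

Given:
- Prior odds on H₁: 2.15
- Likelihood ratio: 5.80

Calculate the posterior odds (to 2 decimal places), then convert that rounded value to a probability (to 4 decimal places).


Step 1: Calculate posterior odds
Posterior odds = Prior odds × LR
               = 2.15 × 5.80
               = 12.47

Step 2: Convert to probability
P(H₁|E) = Posterior odds / (1 + Posterior odds)
       = 12.47 / (1 + 12.47)
       = 12.47 / 13.47
       = 0.9258

The evidence increased P(H₁) from 0.6825 to 0.9258.


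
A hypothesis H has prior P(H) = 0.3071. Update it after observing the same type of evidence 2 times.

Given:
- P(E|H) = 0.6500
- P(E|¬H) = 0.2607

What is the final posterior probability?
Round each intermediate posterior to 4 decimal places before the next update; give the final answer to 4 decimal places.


Sequential Bayesian updating:

Initial prior: P(H) = 0.3071

Update 1:
  P(E) = 0.6500 × 0.3071 + 0.2607 × 0.6929 = 0.19961500 + 0.18063903 = 0.38025403
  P(H|E) = 0.19961500 / 0.38025403 = 0.5250

Update 2:
  P(E) = 0.6500 × 0.5250 + 0.2607 × 0.4750 = 0.34125000 + 0.12383250 = 0.46508250
  P(H|E) = 0.34125000 / 0.46508250 = 0.7337

Final posterior: 0.7337


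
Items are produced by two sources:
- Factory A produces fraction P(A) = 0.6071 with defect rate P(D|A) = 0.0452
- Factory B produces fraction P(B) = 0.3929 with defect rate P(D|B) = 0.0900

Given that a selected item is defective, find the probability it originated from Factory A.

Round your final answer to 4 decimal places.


Let A = from Factory A, D = defective

Given:
- P(A) = 0.6071, P(B) = 0.3929
- P(D|A) = 0.0452, P(D|B) = 0.0900

Step 1: Find P(D)
P(D) = P(D|A)P(A) + P(D|B)P(B)
     = 0.0452 × 0.6071 + 0.0900 × 0.3929
     = 0.02744092 + 0.03536100
     = 0.06280192

Step 2: Apply Bayes' theorem
P(A|D) = P(D|A)P(A) / P(D)
       = 0.02744092 / 0.06280192
       = 0.4369


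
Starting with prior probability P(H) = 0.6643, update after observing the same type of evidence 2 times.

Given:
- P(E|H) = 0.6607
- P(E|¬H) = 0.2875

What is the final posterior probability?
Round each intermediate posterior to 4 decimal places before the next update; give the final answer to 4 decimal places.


Sequential Bayesian updating:

Initial prior: P(H) = 0.6643

Update 1:
  P(E) = 0.6607 × 0.6643 + 0.2875 × 0.3357 = 0.43890301 + 0.09651375 = 0.53541676
  P(H|E) = 0.43890301 / 0.53541676 = 0.8197

Update 2:
  P(E) = 0.6607 × 0.8197 + 0.2875 × 0.1803 = 0.54157579 + 0.05183625 = 0.59341204
  P(H|E) = 0.54157579 / 0.59341204 = 0.9126

Final posterior: 0.9126


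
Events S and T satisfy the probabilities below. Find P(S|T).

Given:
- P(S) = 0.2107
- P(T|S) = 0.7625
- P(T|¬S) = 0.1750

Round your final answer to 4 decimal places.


Bayes' theorem: P(S|T) = P(T|S) × P(S) / P(T)

Step 1: Calculate P(T) using law of total probability
P(T) = P(T|S)P(S) + P(T|¬S)P(¬S)
     = 0.7625 × 0.2107 + 0.1750 × 0.7893
     = 0.16065875 + 0.13812750
     = 0.29878625

Step 2: Apply Bayes' theorem
P(S|T) = P(T|S) × P(S) / P(T)
       = 0.16065875 / 0.29878625
       = 0.5377


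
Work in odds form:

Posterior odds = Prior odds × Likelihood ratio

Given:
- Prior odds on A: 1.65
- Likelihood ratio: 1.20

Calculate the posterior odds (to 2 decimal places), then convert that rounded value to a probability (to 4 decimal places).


Step 1: Calculate posterior odds
Posterior odds = Prior odds × LR
               = 1.65 × 1.20
               = 1.98

Step 2: Convert to probability
P(A|E) = Posterior odds / (1 + Posterior odds)
       = 1.98 / (1 + 1.98)
       = 1.98 / 2.98
       = 0.6644

The evidence increased P(A) from 0.6226 to 0.6644.


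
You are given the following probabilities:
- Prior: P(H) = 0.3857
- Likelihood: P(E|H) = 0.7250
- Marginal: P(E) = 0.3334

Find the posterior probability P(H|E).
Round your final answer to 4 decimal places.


Using Bayes' theorem:

P(H|E) = P(E|H) × P(H) / P(E)
       = 0.7250 × 0.3857 / 0.3334
       = 0.27963250 / 0.3334
       = 0.8387

The evidence strengthens our belief in H.
Prior: 0.3857 → Posterior: 0.8387


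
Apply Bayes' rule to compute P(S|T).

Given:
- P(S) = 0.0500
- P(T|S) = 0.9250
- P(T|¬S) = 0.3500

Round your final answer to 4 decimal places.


Bayes' theorem: P(S|T) = P(T|S) × P(S) / P(T)

Step 1: Calculate P(T) using law of total probability
P(T) = P(T|S)P(S) + P(T|¬S)P(¬S)
     = 0.9250 × 0.0500 + 0.3500 × 0.9500
     = 0.04625000 + 0.33250000
     = 0.37875000

Step 2: Apply Bayes' theorem
P(S|T) = P(T|S) × P(S) / P(T)
       = 0.04625000 / 0.37875000
       = 0.1221


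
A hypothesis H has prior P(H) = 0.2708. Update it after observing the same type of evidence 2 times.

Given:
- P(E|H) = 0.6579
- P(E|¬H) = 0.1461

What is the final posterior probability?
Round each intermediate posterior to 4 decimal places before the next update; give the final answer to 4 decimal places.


Sequential Bayesian updating:

Initial prior: P(H) = 0.2708

Update 1:
  P(E) = 0.6579 × 0.2708 + 0.1461 × 0.7292 = 0.17815932 + 0.10653612 = 0.28469544
  P(H|E) = 0.17815932 / 0.28469544 = 0.6258

Update 2:
  P(E) = 0.6579 × 0.6258 + 0.1461 × 0.3742 = 0.41171382 + 0.05467062 = 0.46638444
  P(H|E) = 0.41171382 / 0.46638444 = 0.8828

Final posterior: 0.8828


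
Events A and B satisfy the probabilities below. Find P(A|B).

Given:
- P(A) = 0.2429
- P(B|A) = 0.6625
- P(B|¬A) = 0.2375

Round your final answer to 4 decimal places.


Bayes' theorem: P(A|B) = P(B|A) × P(A) / P(B)

Step 1: Calculate P(B) using law of total probability
P(B) = P(B|A)P(A) + P(B|¬A)P(¬A)
     = 0.6625 × 0.2429 + 0.2375 × 0.7571
     = 0.16092125 + 0.17981125
     = 0.34073250

Step 2: Apply Bayes' theorem
P(A|B) = P(B|A) × P(A) / P(B)
       = 0.16092125 / 0.34073250
       = 0.4723


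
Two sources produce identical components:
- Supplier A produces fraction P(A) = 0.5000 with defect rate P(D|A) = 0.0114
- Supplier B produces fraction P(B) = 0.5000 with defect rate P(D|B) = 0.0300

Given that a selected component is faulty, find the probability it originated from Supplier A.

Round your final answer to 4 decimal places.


Let A = from Supplier A, D = faulty

Given:
- P(A) = 0.5000, P(B) = 0.5000
- P(D|A) = 0.0114, P(D|B) = 0.0300

Step 1: Find P(D)
P(D) = P(D|A)P(A) + P(D|B)P(B)
     = 0.0114 × 0.5000 + 0.0300 × 0.5000
     = 0.00570000 + 0.01500000
     = 0.02070000

Step 2: Apply Bayes' theorem
P(A|D) = P(D|A)P(A) / P(D)
       = 0.00570000 / 0.02070000
       = 0.2754


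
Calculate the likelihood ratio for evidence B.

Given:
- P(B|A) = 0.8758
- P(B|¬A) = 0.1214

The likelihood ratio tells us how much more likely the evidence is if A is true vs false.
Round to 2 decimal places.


Likelihood Ratio (LR) = P(B|A) / P(B|¬A)

LR = 0.8758 / 0.1214
   = 7.21

The evidence is 7.21 times more likely if A is true than if A is false.
LR > 1, so observing B raises the odds in favor of A.


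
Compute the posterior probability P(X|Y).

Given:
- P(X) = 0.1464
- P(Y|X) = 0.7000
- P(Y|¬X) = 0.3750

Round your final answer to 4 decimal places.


Bayes' theorem: P(X|Y) = P(Y|X) × P(X) / P(Y)

Step 1: Calculate P(Y) using law of total probability
P(Y) = P(Y|X)P(X) + P(Y|¬X)P(¬X)
     = 0.7000 × 0.1464 + 0.3750 × 0.8536
     = 0.10248000 + 0.32010000
     = 0.42258000

Step 2: Apply Bayes' theorem
P(X|Y) = P(Y|X) × P(X) / P(Y)
       = 0.10248000 / 0.42258000
       = 0.2425


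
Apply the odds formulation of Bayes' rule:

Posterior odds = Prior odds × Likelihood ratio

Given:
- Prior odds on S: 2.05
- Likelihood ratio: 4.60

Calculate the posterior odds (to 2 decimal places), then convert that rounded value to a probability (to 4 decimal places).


Step 1: Calculate posterior odds
Posterior odds = Prior odds × LR
               = 2.05 × 4.60
               = 9.43

Step 2: Convert to probability
P(S|E) = Posterior odds / (1 + Posterior odds)
       = 9.43 / (1 + 9.43)
       = 9.43 / 10.43
       = 0.9041

The evidence increased P(S) from 0.6721 to 0.9041.


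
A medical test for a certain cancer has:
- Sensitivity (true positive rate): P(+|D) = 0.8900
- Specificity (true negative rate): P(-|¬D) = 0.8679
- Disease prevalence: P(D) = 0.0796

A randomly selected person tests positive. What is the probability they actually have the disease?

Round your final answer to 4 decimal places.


Let D = has disease, + = positive test

Given:
- P(D) = 0.0796 (prevalence)
- P(+|D) = 0.8900 (sensitivity)
- P(-|¬D) = 0.8679 (specificity)
- P(+|¬D) = 0.1321 (false positive rate = 1 - specificity)

Step 1: Find P(+)
P(+) = P(+|D)P(D) + P(+|¬D)P(¬D)
     = 0.8900 × 0.0796 + 0.1321 × 0.9204
     = 0.07084400 + 0.12158484
     = 0.19242884

Step 2: Apply Bayes' theorem for P(D|+)
P(D|+) = P(+|D)P(D) / P(+)
       = 0.07084400 / 0.19242884
       = 0.3682


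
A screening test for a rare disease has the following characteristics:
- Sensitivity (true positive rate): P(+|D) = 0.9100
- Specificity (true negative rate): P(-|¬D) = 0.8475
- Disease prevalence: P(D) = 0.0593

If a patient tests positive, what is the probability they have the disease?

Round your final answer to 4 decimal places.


Let D = has disease, + = positive test

Given:
- P(D) = 0.0593 (prevalence)
- P(+|D) = 0.9100 (sensitivity)
- P(-|¬D) = 0.8475 (specificity)
- P(+|¬D) = 0.1525 (false positive rate = 1 - specificity)

Step 1: Find P(+)
P(+) = P(+|D)P(D) + P(+|¬D)P(¬D)
     = 0.9100 × 0.0593 + 0.1525 × 0.9407
     = 0.05396300 + 0.14345675
     = 0.19741975

Step 2: Apply Bayes' theorem for P(D|+)
P(D|+) = P(+|D)P(D) / P(+)
       = 0.05396300 / 0.19741975
       = 0.2733


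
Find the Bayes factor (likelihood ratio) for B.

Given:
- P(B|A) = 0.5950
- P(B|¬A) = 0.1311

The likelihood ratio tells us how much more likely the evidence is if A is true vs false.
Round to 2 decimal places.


Likelihood Ratio (LR) = P(B|A) / P(B|¬A)

LR = 0.5950 / 0.1311
   = 4.54

The evidence is 4.54 times more likely if A is true than if A is false.
Because LR exceeds 1, B is evidence for A.


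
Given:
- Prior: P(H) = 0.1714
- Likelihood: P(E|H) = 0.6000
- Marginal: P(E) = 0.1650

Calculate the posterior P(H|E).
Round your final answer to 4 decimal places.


Using Bayes' theorem:

P(H|E) = P(E|H) × P(H) / P(E)
       = 0.6000 × 0.1714 / 0.1650
       = 0.10284000 / 0.1650
       = 0.6233

The evidence strengthens our belief in H.
Prior: 0.1714 → Posterior: 0.6233


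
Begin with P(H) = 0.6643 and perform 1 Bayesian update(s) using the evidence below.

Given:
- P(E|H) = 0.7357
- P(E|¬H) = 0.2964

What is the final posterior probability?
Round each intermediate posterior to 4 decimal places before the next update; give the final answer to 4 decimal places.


Sequential Bayesian updating:

Initial prior: P(H) = 0.6643

Update 1:
  P(E) = 0.7357 × 0.6643 + 0.2964 × 0.3357 = 0.48872551 + 0.09950148 = 0.58822699
  P(H|E) = 0.48872551 / 0.58822699 = 0.8308

Final posterior: 0.8308


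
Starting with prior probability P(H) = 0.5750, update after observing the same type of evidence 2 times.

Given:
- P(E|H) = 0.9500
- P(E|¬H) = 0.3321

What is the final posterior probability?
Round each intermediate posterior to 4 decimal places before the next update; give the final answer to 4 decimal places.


Sequential Bayesian updating:

Initial prior: P(H) = 0.5750

Update 1:
  P(E) = 0.9500 × 0.5750 + 0.3321 × 0.4250 = 0.54625000 + 0.14114250 = 0.68739250
  P(H|E) = 0.54625000 / 0.68739250 = 0.7947

Update 2:
  P(E) = 0.9500 × 0.7947 + 0.3321 × 0.2053 = 0.75496500 + 0.06818013 = 0.82314513
  P(H|E) = 0.75496500 / 0.82314513 = 0.9172

Final posterior: 0.9172
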